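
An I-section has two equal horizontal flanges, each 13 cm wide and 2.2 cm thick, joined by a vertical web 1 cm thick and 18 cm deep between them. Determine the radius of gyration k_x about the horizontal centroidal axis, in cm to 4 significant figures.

Split into non-overlapping primitives; take the origin at the lower-left of the bounding box.
Bottom flange: 13 × 2.2, A = 28.6 cm², y = 1.1 cm, Ī = 11.5353 cm⁴.
Web: 1 × 18, A = 18 cm², y = 11.2 cm, Ī = 486 cm⁴.
Top flange: 13 × 2.2, A = 28.6 cm², y = 21.3 cm, Ī = 11.5353 cm⁴.
By symmetry the centroid is at mid-height, ȳ = 11.2 cm.
Transfer each piece to the horizontal centroidal axis using Ī + A·d² with d = y − 11.2:
  bottom flange: d = -10.1 cm → contributes +2929.02 cm⁴
  web: d = 0 cm → contributes +486 cm⁴
  top flange: d = 10.1 cm → contributes +2929.02 cm⁴
Total I = 6344.04 cm⁴.
Radius of gyration: k = √(I/A) = √(6344.04 / 75.2) = 9.18489 cm.

k_x ≈ 9.185 cm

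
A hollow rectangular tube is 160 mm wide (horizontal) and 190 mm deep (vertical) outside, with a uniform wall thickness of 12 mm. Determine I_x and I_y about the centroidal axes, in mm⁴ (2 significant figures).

Break the section into simple shapes (no overlaps), measuring from the bottom-left corner of the bounding box.
Outer rectangle: 160 × 190, A = 30 400 mm², y = 95 mm, Ī = 91 453 333 mm⁴.
Inner void (subtracted): 136 × 166, A = 22 576 mm², y = 95 mm, Ī = 51 842 021 mm⁴.
By symmetry the centroid is at mid-height, ȳ = 95 mm.
All pieces are centred on the centroidal x-axis, so I = ΣĪ (holes subtracted) = 39 611 312 mm⁴.
Repeating about the centroidal y-axis gives I_y = 30 056 192 mm⁴.

I_x ≈ 4.0 × 10⁷ mm⁴, I_y ≈ 3.0 × 10⁷ mm⁴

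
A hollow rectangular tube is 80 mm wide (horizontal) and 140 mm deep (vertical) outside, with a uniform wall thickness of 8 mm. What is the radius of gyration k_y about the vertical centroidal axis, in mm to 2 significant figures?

k_y ≈ 32 mm

Split into non-overlapping primitives; take the origin at the lower-left of the bounding box.
Outer rectangle: 80 × 140, A = 11 200 mm², x = 40 mm, Ī = 5 973 333 mm⁴.
Inner void (subtracted): 64 × 124, A = 7 936 mm², x = 40 mm, Ī = 2 708 821 mm⁴.
By symmetry the centroid is at mid-width, x̄ = 40 mm.
All pieces are centred on the vertical centroidal axis, so I = ΣĪ (holes subtracted) = 3 264 512 mm⁴.
Radius of gyration: k = √(I/A) = √(3 264 512 / 3 264) = 31.63 mm.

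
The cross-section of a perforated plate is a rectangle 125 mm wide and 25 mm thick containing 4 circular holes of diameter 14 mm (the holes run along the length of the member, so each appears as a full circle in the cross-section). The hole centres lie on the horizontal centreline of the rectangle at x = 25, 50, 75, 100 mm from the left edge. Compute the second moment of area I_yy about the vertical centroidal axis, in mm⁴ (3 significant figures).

I_yy ≈ 3.58 × 10⁶ mm⁴

Treat the section as a set of non-overlapping primitives; coordinates are from the bounding-box lower-left.
Plate: 125 × 25, A = 3 125 mm², x = 62.5 mm, Ī = 4 069 010 mm⁴.
Hole 1 (subtracted): ⌀14, A = 153.94 mm², x = 25 mm, Ī = 1885.7 mm⁴.
Hole 2 (subtracted): ⌀14, A = 153.94 mm², x = 50 mm, Ī = 1885.7 mm⁴.
Hole 3 (subtracted): ⌀14, A = 153.94 mm², x = 75 mm, Ī = 1885.7 mm⁴.
Hole 4 (subtracted): ⌀14, A = 153.94 mm², x = 100 mm, Ī = 1885.7 mm⁴.
By symmetry the centroid is at mid-width, x̄ = 62.5 mm.
Transfer each piece to the vertical centroidal axis using Ī + A·d² with d = x − 62.5:
  plate: d = 0 mm → contributes +4 069 010 mm⁴
  hole 1: d = -37.5 mm → contributes −218 361 mm⁴
  hole 2: d = -12.5 mm → contributes −25 939 mm⁴
  hole 3: d = 12.5 mm → contributes −25 939 mm⁴
  hole 4: d = 37.5 mm → contributes −218 361 mm⁴
Total I = 3 580 411 mm⁴.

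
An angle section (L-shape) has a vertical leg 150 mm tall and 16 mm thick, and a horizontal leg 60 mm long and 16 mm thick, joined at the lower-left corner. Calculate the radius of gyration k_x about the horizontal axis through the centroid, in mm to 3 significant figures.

k_x ≈ 47.3 mm

Treat the section as a set of non-overlapping primitives; coordinates are from the bounding-box lower-left.
Vertical leg: 16 × 150, A = 2 400 mm², y = 75 mm, Ī = 4 500 000 mm⁴.
Horizontal leg (remainder): 44 × 16, A = 704 mm², y = 8 mm, Ī = 15 019 mm⁴.
Centroid: ȳ = ΣA·y / ΣA = 59.804 mm.
Transfer each piece to the horizontal axis through the centroid using Ī + A·d² with d = y − 59.804:
  vertical leg: d = 15.196 mm → contributes +5 054 195 mm⁴
  horizontal leg (remainder): d = -51.804 mm → contributes +1 904 320 mm⁴
Total I = 6 958 516 mm⁴.
Radius of gyration: k = √(I/A) = √(6 958 516 / 3 104) = 47.348 mm.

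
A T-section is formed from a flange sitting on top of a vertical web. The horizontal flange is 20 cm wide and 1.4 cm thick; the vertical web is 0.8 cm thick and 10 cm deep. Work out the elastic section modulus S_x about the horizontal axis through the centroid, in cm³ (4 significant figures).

Split into non-overlapping primitives; take the origin at the lower-left of the bounding box.
Flange: 20 × 1.4, A = 28 cm², y = 10.7 cm, Ī = 4.57333 cm⁴.
Web: 0.8 × 10, A = 8 cm², y = 5 cm, Ī = 66.6667 cm⁴.
Centroid: ȳ = ΣA·y / ΣA = 9.43333 cm.
Transfer each piece to the horizontal axis through the centroid using Ī + A·d² with d = y − 9.43333:
  flange: d = 1.26667 cm → contributes +49.4978 cm⁴
  web: d = -4.43333 cm → contributes +223.902 cm⁴
Total I = 273.4 cm⁴.
Extreme fibre distance c = 9.43333 cm; S = I/c = 28.9823 cm³.

S_x ≈ 28.98 cm³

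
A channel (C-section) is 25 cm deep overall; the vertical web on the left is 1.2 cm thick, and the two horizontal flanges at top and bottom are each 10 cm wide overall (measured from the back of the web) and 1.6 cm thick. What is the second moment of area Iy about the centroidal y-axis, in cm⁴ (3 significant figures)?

Iy ≈ 548 cm⁴

Decompose the section into non-overlapping parts with the origin at the bottom-left of its bounding rectangle.
Web: 1.2 × 25, A = 30 cm², x = 0.6 cm, Ī = 3.6 cm⁴.
Top flange (beyond web): 8.8 × 1.6, A = 14.08 cm², x = 5.6 cm, Ī = 90.863 cm⁴.
Bottom flange (beyond web): 8.8 × 1.6, A = 14.08 cm², x = 5.6 cm, Ī = 90.863 cm⁴.
Centroid: x̄ = ΣA·x / ΣA = 3.0209 cm.
Transfer each piece to the centroidal y-axis using Ī + A·d² with d = x − 3.0209:
  web: d = -2.4209 cm → contributes +179.42 cm⁴
  top flange (beyond web): d = 2.5791 cm → contributes +184.52 cm⁴
  bottom flange (beyond web): d = 2.5791 cm → contributes +184.52 cm⁴
Total I = 548.46 cm⁴.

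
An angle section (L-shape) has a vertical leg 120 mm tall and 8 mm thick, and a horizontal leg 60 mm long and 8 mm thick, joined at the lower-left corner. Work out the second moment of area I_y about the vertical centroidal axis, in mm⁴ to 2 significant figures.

I_y ≈ 3.6 × 10⁵ mm⁴

Break the section into simple shapes (no overlaps), measuring from the bottom-left corner of the bounding box.
Vertical leg: 8 × 120, A = 960 mm², x = 4 mm, Ī = 5 120 mm⁴.
Horizontal leg (remainder): 52 × 8, A = 416 mm², x = 34 mm, Ī = 93 739 mm⁴.
Centroid: x̄ = ΣA·x / ΣA = 13.07 mm.
Transfer each piece to the vertical centroidal axis using Ī + A·d² with d = x − 13.07:
  vertical leg: d = -9.07 mm → contributes +84 090 mm⁴
  horizontal leg (remainder): d = 20.93 mm → contributes +275 978 mm⁴
Total I = 360 068 mm⁴.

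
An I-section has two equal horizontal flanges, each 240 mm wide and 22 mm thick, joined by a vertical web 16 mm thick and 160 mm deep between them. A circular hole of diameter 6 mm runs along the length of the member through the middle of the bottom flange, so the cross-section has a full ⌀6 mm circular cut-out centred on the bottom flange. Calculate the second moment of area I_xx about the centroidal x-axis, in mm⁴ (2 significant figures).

Break the section into simple shapes (no overlaps), measuring from the bottom-left corner of the bounding box.
Bottom flange: 240 × 22, A = 5 280 mm², y = 11 mm, Ī = 212 960 mm⁴.
Web: 16 × 160, A = 2 560 mm², y = 102 mm, Ī = 5 461 333 mm⁴.
Top flange: 240 × 22, A = 5 280 mm², y = 193 mm, Ī = 212 960 mm⁴.
Hole (subtracted): ⌀6, A = 28.27 mm², y = 11 mm, Ī = 63.62 mm⁴.
Centroid: ȳ = ΣA·y / ΣA = 102.2 mm.
Transfer each piece to the centroidal x-axis using Ī + A·d² with d = y − 102.2:
  bottom flange: d = -91.2 mm → contributes +44 125 705 mm⁴
  web: d = -0.1965 mm → contributes +5 461 432 mm⁴
  top flange: d = 90.8 mm → contributes +43 747 983 mm⁴
  hole: d = -91.2 mm → contributes −235 216 mm⁴
Total I = 93 099 904 mm⁴.

I_xx ≈ 9.3 × 10⁷ mm⁴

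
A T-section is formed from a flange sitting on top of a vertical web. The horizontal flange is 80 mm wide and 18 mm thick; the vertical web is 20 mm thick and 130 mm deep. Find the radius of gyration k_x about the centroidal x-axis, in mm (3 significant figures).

k_x ≈ 46.6 mm

Treat the section as a set of non-overlapping primitives; coordinates are from the bounding-box lower-left.
Flange: 80 × 18, A = 1 440 mm², y = 139 mm, Ī = 38 880 mm⁴.
Web: 20 × 130, A = 2 600 mm², y = 65 mm, Ī = 3 661 667 mm⁴.
Centroid: ȳ = ΣA·y / ΣA = 91.376 mm.
Transfer each piece to the centroidal x-axis using Ī + A·d² with d = y − 91.376:
  flange: d = 47.624 mm → contributes +3 304 833 mm⁴
  web: d = -26.376 mm → contributes +5 470 502 mm⁴
Total I = 8 775 335 mm⁴.
Radius of gyration: k = √(I/A) = √(8 775 335 / 4 040) = 46.606 mm.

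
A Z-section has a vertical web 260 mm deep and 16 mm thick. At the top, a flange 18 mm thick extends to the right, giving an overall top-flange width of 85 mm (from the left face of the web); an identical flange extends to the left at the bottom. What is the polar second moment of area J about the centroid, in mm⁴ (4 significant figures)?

Split into non-overlapping primitives; take the origin at the lower-left of the bounding box.
Web: 16 × 260, A = 4 160 mm², y = 130 mm, Ī = 23 434 667 mm⁴.
Top flange (beyond web): 69 × 18, A = 1 242 mm², y = 251 mm, Ī = 33 534 mm⁴.
Bottom flange (beyond web): 69 × 18, A = 1 242 mm², y = 9 mm, Ī = 33 534 mm⁴.
Centroid: ȳ = ΣA·y / ΣA = 130 mm.
Transfer each piece to the centroidal x-axis using Ī + A·d² with d = y − 130:
  web: d = 0 mm → contributes +23 434 667 mm⁴
  top flange (beyond web): d = 121 mm → contributes +18 217 656 mm⁴
  bottom flange (beyond web): d = -121 mm → contributes +18 217 656 mm⁴
Total I = 59 869 979 mm⁴.
For the y-axis: x̄ = 77 mm.
Repeating about the centroidal y-axis gives I_y = 5 560 999 mm⁴.
Polar second moment: J = I_x + I_y = 65 430 977 mm⁴.

J ≈ 6.543 × 10⁷ mm⁴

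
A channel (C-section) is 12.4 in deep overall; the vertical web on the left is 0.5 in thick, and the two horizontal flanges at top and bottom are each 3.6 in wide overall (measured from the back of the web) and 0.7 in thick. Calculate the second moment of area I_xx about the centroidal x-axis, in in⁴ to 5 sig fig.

I_xx ≈ 228.15 in⁴

Treat the section as a set of non-overlapping primitives; coordinates are from the bounding-box lower-left.
Web: 0.5 × 12.4, A = 6.2 in², y = 6.2 in, Ī = 79.44267 in⁴.
Top flange (beyond web): 3.1 × 0.7, A = 2.17 in², y = 12.05 in, Ī = 0.08860833 in⁴.
Bottom flange (beyond web): 3.1 × 0.7, A = 2.17 in², y = 0.35 in, Ī = 0.08860833 in⁴.
By symmetry the centroid is at mid-height, ȳ = 6.2 in.
Transfer each piece to the centroidal x-axis using Ī + A·d² with d = y − 6.2:
  web: d = 0 in → contributes +79.44267 in⁴
  top flange (beyond web): d = 5.85 in → contributes +74.35143 in⁴
  bottom flange (beyond web): d = -5.85 in → contributes +74.35143 in⁴
Total I = 228.1455 in⁴.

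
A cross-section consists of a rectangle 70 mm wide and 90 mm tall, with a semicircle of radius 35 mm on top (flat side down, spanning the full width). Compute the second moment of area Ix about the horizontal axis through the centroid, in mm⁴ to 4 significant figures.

Ix ≈ 9.698 × 10⁶ mm⁴

Treat the section as a set of non-overlapping primitives; coordinates are from the bounding-box lower-left.
Rectangular body: 70 × 90, A = 6 300 mm², y = 45 mm, Ī = 4 252 500 mm⁴.
Semicircular cap: semicircle r = 35, A = 1924.23 mm², y = 104.854 mm, Ī = 164 704 mm⁴.
Centroid: ȳ = ΣA·y / ΣA = 59.0042 mm.
Transfer each piece to the horizontal axis through the centroid using Ī + A·d² with d = y − 59.0042:
  rectangular body: d = -14.0042 mm → contributes +5 488 036 mm⁴
  semicircular cap: d = 45.8503 mm → contributes +4 209 905 mm⁴
Total I = 9 697 941 mm⁴.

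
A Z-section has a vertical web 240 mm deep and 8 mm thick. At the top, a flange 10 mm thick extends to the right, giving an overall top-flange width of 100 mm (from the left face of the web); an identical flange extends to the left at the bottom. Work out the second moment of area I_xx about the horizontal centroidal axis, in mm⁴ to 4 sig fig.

I_xx ≈ 3.357 × 10⁷ mm⁴

Split into non-overlapping primitives; take the origin at the lower-left of the bounding box.
Web: 8 × 240, A = 1 920 mm², y = 120 mm, Ī = 9 216 000 mm⁴.
Top flange (beyond web): 92 × 10, A = 920 mm², y = 235 mm, Ī = 7666.67 mm⁴.
Bottom flange (beyond web): 92 × 10, A = 920 mm², y = 5 mm, Ī = 7666.67 mm⁴.
Centroid: ȳ = ΣA·y / ΣA = 120 mm.
Transfer each piece to the horizontal centroidal axis using Ī + A·d² with d = y − 120:
  web: d = 0 mm → contributes +9 216 000 mm⁴
  top flange (beyond web): d = 115 mm → contributes +12 174 667 mm⁴
  bottom flange (beyond web): d = -115 mm → contributes +12 174 667 mm⁴
Total I = 33 565 333 mm⁴.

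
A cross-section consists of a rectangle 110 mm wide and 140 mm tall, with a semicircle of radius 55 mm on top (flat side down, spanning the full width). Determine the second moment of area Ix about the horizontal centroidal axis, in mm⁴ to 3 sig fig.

Ix ≈ 5.78 × 10⁷ mm⁴

Split into non-overlapping primitives; take the origin at the lower-left of the bounding box.
Rectangular body: 110 × 140, A = 15 400 mm², y = 70 mm, Ī = 25 153 333 mm⁴.
Semicircular cap: semicircle r = 55, A = 4751.7 mm², y = 163.34 mm, Ī = 1 004 345 mm⁴.
Centroid: ȳ = ΣA·y / ΣA = 92.01 mm.
Transfer each piece to the horizontal centroidal axis using Ī + A·d² with d = y − 92.01:
  rectangular body: d = -22.01 mm → contributes +32 613 535 mm⁴
  semicircular cap: d = 71.333 mm → contributes +25 182 660 mm⁴
Total I = 57 796 196 mm⁴.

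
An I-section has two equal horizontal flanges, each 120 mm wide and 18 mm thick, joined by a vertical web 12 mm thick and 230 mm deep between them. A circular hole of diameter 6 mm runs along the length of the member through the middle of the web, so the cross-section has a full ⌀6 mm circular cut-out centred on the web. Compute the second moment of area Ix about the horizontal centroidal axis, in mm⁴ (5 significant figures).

Ix ≈ 7.8708 × 10⁷ mm⁴

Break the section into simple shapes (no overlaps), measuring from the bottom-left corner of the bounding box.
Bottom flange: 120 × 18, A = 2 160 mm², y = 9 mm, Ī = 58 320 mm⁴.
Web: 12 × 230, A = 2 760 mm², y = 133 mm, Ī = 12 167 000 mm⁴.
Top flange: 120 × 18, A = 2 160 mm², y = 257 mm, Ī = 58 320 mm⁴.
Hole (subtracted): ⌀6, A = 28.27433 mm², y = 133 mm, Ī = 63.61725 mm⁴.
By symmetry the centroid is at mid-height, ȳ = 133 mm.
Transfer each piece to the horizontal centroidal axis using Ī + A·d² with d = y − 133:
  bottom flange: d = -124 mm → contributes +33 270 480 mm⁴
  web: d = 0 mm → contributes +12 167 000 mm⁴
  top flange: d = 124 mm → contributes +33 270 480 mm⁴
  hole: d = 0 mm → contributes −63.61725 mm⁴
Total I = 78 707 896 mm⁴.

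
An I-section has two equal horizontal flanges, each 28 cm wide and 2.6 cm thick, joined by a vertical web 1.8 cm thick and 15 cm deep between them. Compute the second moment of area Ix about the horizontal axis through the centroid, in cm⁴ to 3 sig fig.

Split into non-overlapping primitives; take the origin at the lower-left of the bounding box.
Bottom flange: 28 × 2.6, A = 72.8 cm², y = 1.3 cm, Ī = 41.011 cm⁴.
Web: 1.8 × 15, A = 27 cm², y = 10.1 cm, Ī = 506.25 cm⁴.
Top flange: 28 × 2.6, A = 72.8 cm², y = 18.9 cm, Ī = 41.011 cm⁴.
By symmetry the centroid is at mid-height, ȳ = 10.1 cm.
Transfer each piece to the horizontal axis through the centroid using Ī + A·d² with d = y − 10.1:
  bottom flange: d = -8.8 cm → contributes +5678.6 cm⁴
  web: d = 0 cm → contributes +506.25 cm⁴
  top flange: d = 8.8 cm → contributes +5678.6 cm⁴
Total I = 11 864 cm⁴.

Ix ≈ 1.19 × 10⁴ cm⁴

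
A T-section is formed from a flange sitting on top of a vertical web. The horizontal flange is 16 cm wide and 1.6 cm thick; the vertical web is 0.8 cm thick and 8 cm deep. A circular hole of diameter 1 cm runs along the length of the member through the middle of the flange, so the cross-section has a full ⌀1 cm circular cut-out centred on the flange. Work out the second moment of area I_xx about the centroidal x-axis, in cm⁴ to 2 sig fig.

Break the section into simple shapes (no overlaps), measuring from the bottom-left corner of the bounding box.
Flange: 16 × 1.6, A = 25.6 cm², y = 8.8 cm, Ī = 5.461 cm⁴.
Web: 0.8 × 8, A = 6.4 cm², y = 4 cm, Ī = 34.13 cm⁴.
Hole (subtracted): ⌀1, A = 0.7854 cm², y = 8.8 cm, Ī = 0.04909 cm⁴.
Centroid: ȳ = ΣA·y / ΣA = 7.816 cm.
Transfer each piece to the centroidal x-axis using Ī + A·d² with d = y − 7.816:
  flange: d = 0.9842 cm → contributes +30.26 cm⁴
  web: d = -3.816 cm → contributes +127.3 cm⁴
  hole: d = 0.9842 cm → contributes −0.8098 cm⁴
Total I = 156.8 cm⁴.

I_xx ≈ 160 cm⁴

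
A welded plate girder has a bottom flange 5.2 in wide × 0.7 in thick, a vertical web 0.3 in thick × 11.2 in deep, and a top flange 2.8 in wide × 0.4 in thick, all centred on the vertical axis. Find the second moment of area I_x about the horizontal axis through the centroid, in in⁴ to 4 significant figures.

I_x ≈ 173.5 in⁴

Treat the section as a set of non-overlapping primitives; coordinates are from the bounding-box lower-left.
Bottom plate: 5.2 × 0.7, A = 3.64 in², y = 0.35 in, Ī = 0.148633 in⁴.
Web plate: 0.3 × 11.2, A = 3.36 in², y = 6.3 in, Ī = 35.1232 in⁴.
Top plate: 2.8 × 0.4, A = 1.12 in², y = 12.1 in, Ī = 0.0149333 in⁴.
Centroid: ȳ = ΣA·y / ΣA = 4.43276 in.
Transfer each piece to the horizontal axis through the centroid using Ī + A·d² with d = y − 4.43276:
  bottom plate: d = -4.08276 in → contributes +60.8235 in⁴
  web plate: d = 1.86724 in → contributes +46.8381 in⁴
  top plate: d = 7.66724 in → contributes +65.8559 in⁴
Total I = 173.518 in⁴.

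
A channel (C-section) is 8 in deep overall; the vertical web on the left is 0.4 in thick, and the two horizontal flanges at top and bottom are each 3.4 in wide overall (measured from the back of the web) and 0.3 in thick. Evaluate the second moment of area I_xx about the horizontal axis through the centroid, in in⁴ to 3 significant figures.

I_xx ≈ 43.8 in⁴

Split into non-overlapping primitives; take the origin at the lower-left of the bounding box.
Web: 0.4 × 8, A = 3.2 in², y = 4 in, Ī = 17.067 in⁴.
Top flange (beyond web): 3 × 0.3, A = 0.9 in², y = 7.85 in, Ī = 0.00675 in⁴.
Bottom flange (beyond web): 3 × 0.3, A = 0.9 in², y = 0.15 in, Ī = 0.00675 in⁴.
By symmetry the centroid is at mid-height, ȳ = 4 in.
Transfer each piece to the horizontal axis through the centroid using Ī + A·d² with d = y − 4:
  web: d = 0 in → contributes +17.067 in⁴
  top flange (beyond web): d = 3.85 in → contributes +13.347 in⁴
  bottom flange (beyond web): d = -3.85 in → contributes +13.347 in⁴
Total I = 43.761 in⁴.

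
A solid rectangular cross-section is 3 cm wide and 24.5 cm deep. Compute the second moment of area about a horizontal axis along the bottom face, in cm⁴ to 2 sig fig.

I_base ≈ 1.5 × 10⁴ cm⁴

The section: 3 × 24.5, A = 73.5 cm², y = 12.25 cm, Ī = 3 677 cm⁴.
Transfer it to the bottom edge using Ī + A·d² with d = y − 0:
  the section: d = 12.25 cm → contributes +14 706 cm⁴
Total I = 14 706 cm⁴.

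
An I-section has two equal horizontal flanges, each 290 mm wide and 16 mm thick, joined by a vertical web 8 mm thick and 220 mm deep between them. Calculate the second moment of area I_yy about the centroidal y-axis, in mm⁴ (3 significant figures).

I_yy ≈ 6.50 × 10⁷ mm⁴

Break the section into simple shapes (no overlaps), measuring from the bottom-left corner of the bounding box.
Bottom flange: 290 × 16, A = 4 640 mm², x = 145 mm, Ī = 32 518 667 mm⁴.
Web: 8 × 220, A = 1 760 mm², x = 145 mm, Ī = 9386.7 mm⁴.
Top flange: 290 × 16, A = 4 640 mm², x = 145 mm, Ī = 32 518 667 mm⁴.
By symmetry the centroid is at mid-width, x̄ = 145 mm.
All pieces are centred on the centroidal y-axis, so I = ΣĪ = 65 046 720 mm⁴.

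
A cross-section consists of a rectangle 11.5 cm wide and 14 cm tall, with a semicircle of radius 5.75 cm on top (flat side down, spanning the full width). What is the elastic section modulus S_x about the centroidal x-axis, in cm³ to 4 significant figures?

Decompose the section into non-overlapping parts with the origin at the bottom-left of its bounding rectangle.
Rectangular body: 11.5 × 14, A = 161 cm², y = 7 cm, Ī = 2629.67 cm⁴.
Semicircular cap: semicircle r = 5.75, A = 51.9345 cm², y = 16.4404 cm, Ī = 119.979 cm⁴.
Centroid: ȳ = ΣA·y / ΣA = 9.3025 cm.
Transfer each piece to the centroidal x-axis using Ī + A·d² with d = y − 9.3025:
  rectangular body: d = -2.3025 cm → contributes +3483.21 cm⁴
  semicircular cap: d = 7.13788 cm → contributes +2 766 cm⁴
Total I = 6249.21 cm⁴.
Extreme fibre distance c = 10.4475 cm; S = I/c = 598.153 cm³.

S_x ≈ 598.2 cm³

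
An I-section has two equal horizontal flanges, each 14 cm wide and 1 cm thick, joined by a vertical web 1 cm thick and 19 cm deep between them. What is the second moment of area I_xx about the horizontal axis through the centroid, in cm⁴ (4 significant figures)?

I_xx ≈ 3374 cm⁴

Break the section into simple shapes (no overlaps), measuring from the bottom-left corner of the bounding box.
Bottom flange: 14 × 1, A = 14 cm², y = 0.5 cm, Ī = 1.16667 cm⁴.
Web: 1 × 19, A = 19 cm², y = 10.5 cm, Ī = 571.583 cm⁴.
Top flange: 14 × 1, A = 14 cm², y = 20.5 cm, Ī = 1.16667 cm⁴.
By symmetry the centroid is at mid-height, ȳ = 10.5 cm.
Transfer each piece to the horizontal axis through the centroid using Ī + A·d² with d = y − 10.5:
  bottom flange: d = -10 cm → contributes +1401.17 cm⁴
  web: d = 0 cm → contributes +571.583 cm⁴
  top flange: d = 10 cm → contributes +1401.17 cm⁴
Total I = 3373.92 cm⁴.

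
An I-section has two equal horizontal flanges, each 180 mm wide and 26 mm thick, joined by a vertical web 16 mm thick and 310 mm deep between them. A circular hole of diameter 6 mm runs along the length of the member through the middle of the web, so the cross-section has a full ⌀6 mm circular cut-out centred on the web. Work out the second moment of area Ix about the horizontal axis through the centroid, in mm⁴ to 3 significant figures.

Ix ≈ 3.04 × 10⁸ mm⁴

Break the section into simple shapes (no overlaps), measuring from the bottom-left corner of the bounding box.
Bottom flange: 180 × 26, A = 4 680 mm², y = 13 mm, Ī = 263 640 mm⁴.
Web: 16 × 310, A = 4 960 mm², y = 181 mm, Ī = 39 721 333 mm⁴.
Top flange: 180 × 26, A = 4 680 mm², y = 349 mm, Ī = 263 640 mm⁴.
Hole (subtracted): ⌀6, A = 28.274 mm², y = 181 mm, Ī = 63.617 mm⁴.
By symmetry the centroid is at mid-height, ȳ = 181 mm.
Transfer each piece to the horizontal axis through the centroid using Ī + A·d² with d = y − 181:
  bottom flange: d = -168 mm → contributes +132 351 960 mm⁴
  web: d = 0 mm → contributes +39 721 333 mm⁴
  top flange: d = 168 mm → contributes +132 351 960 mm⁴
  hole: d = 0 mm → contributes −63.617 mm⁴
Total I = 304 425 190 mm⁴.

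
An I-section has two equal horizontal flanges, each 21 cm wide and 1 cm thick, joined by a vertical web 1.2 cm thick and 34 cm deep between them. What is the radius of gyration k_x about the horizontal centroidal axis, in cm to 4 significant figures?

Break the section into simple shapes (no overlaps), measuring from the bottom-left corner of the bounding box.
Bottom flange: 21 × 1, A = 21 cm², y = 0.5 cm, Ī = 1.75 cm⁴.
Web: 1.2 × 34, A = 40.8 cm², y = 18 cm, Ī = 3930.4 cm⁴.
Top flange: 21 × 1, A = 21 cm², y = 35.5 cm, Ī = 1.75 cm⁴.
By symmetry the centroid is at mid-height, ȳ = 18 cm.
Transfer each piece to the horizontal centroidal axis using Ī + A·d² with d = y − 18:
  bottom flange: d = -17.5 cm → contributes +6 433 cm⁴
  web: d = 0 cm → contributes +3930.4 cm⁴
  top flange: d = 17.5 cm → contributes +6 433 cm⁴
Total I = 16796.4 cm⁴.
Radius of gyration: k = √(I/A) = √(16796.4 / 82.8) = 14.2427 cm.

k_x ≈ 14.24 cm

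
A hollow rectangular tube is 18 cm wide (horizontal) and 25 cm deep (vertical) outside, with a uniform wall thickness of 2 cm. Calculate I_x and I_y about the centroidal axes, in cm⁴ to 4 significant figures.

Split into non-overlapping primitives; take the origin at the lower-left of the bounding box.
Outer rectangle: 18 × 25, A = 450 cm², y = 12.5 cm, Ī = 23437.5 cm⁴.
Inner void (subtracted): 14 × 21, A = 294 cm², y = 12.5 cm, Ī = 10804.5 cm⁴.
By symmetry the centroid is at mid-height, ȳ = 12.5 cm.
All pieces are centred on the centroidal x-axis, so I = ΣĪ (holes subtracted) = 12 633 cm⁴.
Repeating about the centroidal y-axis gives I_y = 7 348 cm⁴.

I_x ≈ 1.263 × 10⁴ cm⁴, I_y ≈ 7348 cm⁴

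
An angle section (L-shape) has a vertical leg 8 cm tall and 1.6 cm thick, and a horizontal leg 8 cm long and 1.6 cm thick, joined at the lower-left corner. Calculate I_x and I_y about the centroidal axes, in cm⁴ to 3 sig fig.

Treat the section as a set of non-overlapping primitives; coordinates are from the bounding-box lower-left.
Vertical leg: 1.6 × 8, A = 12.8 cm², y = 4 cm, Ī = 68.267 cm⁴.
Horizontal leg (remainder): 6.4 × 1.6, A = 10.24 cm², y = 0.8 cm, Ī = 2.1845 cm⁴.
Centroid: ȳ = ΣA·y / ΣA = 2.5778 cm.
Transfer each piece to the centroidal x-axis using Ī + A·d² with d = y − 2.5778:
  vertical leg: d = 1.4222 cm → contributes +94.157 cm⁴
  horizontal leg (remainder): d = -1.7778 cm → contributes +34.548 cm⁴
Total I = 128.71 cm⁴.
For the y-axis: x̄ = 2.5778 cm.
Repeating about the centroidal y-axis gives I_y = 128.71 cm⁴.

I_x ≈ 129 cm⁴, I_y ≈ 129 cm⁴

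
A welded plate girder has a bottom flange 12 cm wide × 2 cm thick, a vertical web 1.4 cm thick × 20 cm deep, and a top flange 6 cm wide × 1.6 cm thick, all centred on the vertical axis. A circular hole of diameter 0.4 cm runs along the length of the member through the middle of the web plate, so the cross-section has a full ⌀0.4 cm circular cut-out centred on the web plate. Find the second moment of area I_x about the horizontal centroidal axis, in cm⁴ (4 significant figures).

I_x ≈ 4549 cm⁴

Treat the section as a set of non-overlapping primitives; coordinates are from the bounding-box lower-left.
Bottom plate: 12 × 2, A = 24 cm², y = 1 cm, Ī = 8 cm⁴.
Web plate: 1.4 × 20, A = 28 cm², y = 12 cm, Ī = 933.333 cm⁴.
Top plate: 6 × 1.6, A = 9.6 cm², y = 22.8 cm, Ī = 2.048 cm⁴.
Hole (subtracted): ⌀0.4, A = 0.125664 cm², y = 12 cm, Ī = 0.00125664 cm⁴.
Centroid: ȳ = ΣA·y / ΣA = 9.39208 cm.
Transfer each piece to the horizontal centroidal axis using Ī + A·d² with d = y − 9.39208:
  bottom plate: d = -8.39208 cm → contributes +1698.25 cm⁴
  web plate: d = 2.60792 cm → contributes +1123.77 cm⁴
  top plate: d = 13.4079 cm → contributes +1727.86 cm⁴
  hole: d = 2.60792 cm → contributes −0.855925 cm⁴
Total I = 4549.02 cm⁴.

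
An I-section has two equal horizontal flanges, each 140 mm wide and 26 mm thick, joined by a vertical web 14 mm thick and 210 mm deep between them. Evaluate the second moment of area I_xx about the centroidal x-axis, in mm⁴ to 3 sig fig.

I_xx ≈ 1.13 × 10⁸ mm⁴

Split into non-overlapping primitives; take the origin at the lower-left of the bounding box.
Bottom flange: 140 × 26, A = 3 640 mm², y = 13 mm, Ī = 205 053 mm⁴.
Web: 14 × 210, A = 2 940 mm², y = 131 mm, Ī = 10 804 500 mm⁴.
Top flange: 140 × 26, A = 3 640 mm², y = 249 mm, Ī = 205 053 mm⁴.
By symmetry the centroid is at mid-height, ȳ = 131 mm.
Transfer each piece to the centroidal x-axis using Ī + A·d² with d = y − 131:
  bottom flange: d = -118 mm → contributes +50 888 413 mm⁴
  web: d = 0 mm → contributes +10 804 500 mm⁴
  top flange: d = 118 mm → contributes +50 888 413 mm⁴
Total I = 112 581 327 mm⁴.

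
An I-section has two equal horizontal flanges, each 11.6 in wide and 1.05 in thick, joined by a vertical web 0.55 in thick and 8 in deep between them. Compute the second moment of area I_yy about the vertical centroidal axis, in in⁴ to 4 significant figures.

Treat the section as a set of non-overlapping primitives; coordinates are from the bounding-box lower-left.
Bottom flange: 11.6 × 1.05, A = 12.18 in², x = 5.8 in, Ī = 136.578 in⁴.
Web: 0.55 × 8, A = 4.4 in², x = 5.8 in, Ī = 0.110917 in⁴.
Top flange: 11.6 × 1.05, A = 12.18 in², x = 5.8 in, Ī = 136.578 in⁴.
By symmetry the centroid is at mid-width, x̄ = 5.8 in.
All pieces are centred on the vertical centroidal axis, so I = ΣĪ = 273.268 in⁴.

I_yy ≈ 273.3 in⁴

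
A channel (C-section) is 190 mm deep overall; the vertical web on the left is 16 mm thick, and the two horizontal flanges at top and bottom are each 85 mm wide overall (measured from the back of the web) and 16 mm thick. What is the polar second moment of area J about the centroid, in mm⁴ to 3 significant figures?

J ≈ 2.92 × 10⁷ mm⁴

Treat the section as a set of non-overlapping primitives; coordinates are from the bounding-box lower-left.
Web: 16 × 190, A = 3 040 mm², y = 95 mm, Ī = 9 145 333 mm⁴.
Top flange (beyond web): 69 × 16, A = 1 104 mm², y = 182 mm, Ī = 23 552 mm⁴.
Bottom flange (beyond web): 69 × 16, A = 1 104 mm², y = 8 mm, Ī = 23 552 mm⁴.
By symmetry the centroid is at mid-height, ȳ = 95 mm.
Transfer each piece to the centroidal x-axis using Ī + A·d² with d = y − 95:
  web: d = 0 mm → contributes +9 145 333 mm⁴
  top flange (beyond web): d = 87 mm → contributes +8 379 728 mm⁴
  bottom flange (beyond web): d = -87 mm → contributes +8 379 728 mm⁴
Total I = 25 904 789 mm⁴.
For the y-axis: x̄ = 25.881 mm.
Repeating about the centroidal y-axis gives I_y = 3 251 115 mm⁴.
Polar second moment: J = I_x + I_y = 29 155 904 mm⁴.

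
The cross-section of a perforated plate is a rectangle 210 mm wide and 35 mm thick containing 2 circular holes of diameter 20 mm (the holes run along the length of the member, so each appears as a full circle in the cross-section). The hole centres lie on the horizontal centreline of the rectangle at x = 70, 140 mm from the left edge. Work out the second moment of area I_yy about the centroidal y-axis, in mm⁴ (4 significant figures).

I_yy ≈ 2.623 × 10⁷ mm⁴

Treat the section as a set of non-overlapping primitives; coordinates are from the bounding-box lower-left.
Plate: 210 × 35, A = 7 350 mm², x = 105 mm, Ī = 27 011 250 mm⁴.
Hole 1 (subtracted): ⌀20, A = 314.159 mm², x = 70 mm, Ī = 7853.98 mm⁴.
Hole 2 (subtracted): ⌀20, A = 314.159 mm², x = 140 mm, Ī = 7853.98 mm⁴.
By symmetry the centroid is at mid-width, x̄ = 105 mm.
Transfer each piece to the centroidal y-axis using Ī + A·d² with d = x − 105:
  plate: d = 0 mm → contributes +27 011 250 mm⁴
  hole 1: d = -35 mm → contributes −392 699 mm⁴
  hole 2: d = 35 mm → contributes −392 699 mm⁴
Total I = 26 225 852 mm⁴.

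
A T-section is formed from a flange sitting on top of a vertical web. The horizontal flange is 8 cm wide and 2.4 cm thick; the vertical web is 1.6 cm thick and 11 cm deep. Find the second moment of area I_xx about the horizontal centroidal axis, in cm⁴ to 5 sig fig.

Treat the section as a set of non-overlapping primitives; coordinates are from the bounding-box lower-left.
Flange: 8 × 2.4, A = 19.2 cm², y = 12.2 cm, Ī = 9.216 cm⁴.
Web: 1.6 × 11, A = 17.6 cm², y = 5.5 cm, Ī = 177.4667 cm⁴.
Centroid: ȳ = ΣA·y / ΣA = 8.995652 cm.
Transfer each piece to the horizontal centroidal axis using Ī + A·d² with d = y − 8.995652:
  flange: d = 3.204348 cm → contributes +206.3586 cm⁴
  web: d = -3.495652 cm → contributes +392.5313 cm⁴
Total I = 598.89 cm⁴.

I_xx ≈ 598.89 cm⁴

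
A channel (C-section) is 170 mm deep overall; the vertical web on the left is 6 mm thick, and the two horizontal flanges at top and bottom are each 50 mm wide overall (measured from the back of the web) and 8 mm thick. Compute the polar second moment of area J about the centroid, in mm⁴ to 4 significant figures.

Break the section into simple shapes (no overlaps), measuring from the bottom-left corner of the bounding box.
Web: 6 × 170, A = 1 020 mm², y = 85 mm, Ī = 2 456 500 mm⁴.
Top flange (beyond web): 44 × 8, A = 352 mm², y = 166 mm, Ī = 1877.33 mm⁴.
Bottom flange (beyond web): 44 × 8, A = 352 mm², y = 4 mm, Ī = 1877.33 mm⁴.
By symmetry the centroid is at mid-height, ȳ = 85 mm.
Transfer each piece to the centroidal x-axis using Ī + A·d² with d = y − 85:
  web: d = 0 mm → contributes +2 456 500 mm⁴
  top flange (beyond web): d = 81 mm → contributes +2 311 349 mm⁴
  bottom flange (beyond web): d = -81 mm → contributes +2 311 349 mm⁴
Total I = 7 079 199 mm⁴.
For the y-axis: x̄ = 13.2088 mm.
Repeating about the centroidal y-axis gives I_y = 376 963 mm⁴.
Polar second moment: J = I_x + I_y = 7 456 162 mm⁴.

J ≈ 7.456 × 10⁶ mm⁴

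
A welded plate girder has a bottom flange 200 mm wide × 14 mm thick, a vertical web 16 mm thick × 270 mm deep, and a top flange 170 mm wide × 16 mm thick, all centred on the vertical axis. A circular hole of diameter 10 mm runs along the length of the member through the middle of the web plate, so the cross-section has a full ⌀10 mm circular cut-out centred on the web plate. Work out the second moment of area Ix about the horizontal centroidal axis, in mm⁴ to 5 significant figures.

Ix ≈ 1.3842 × 10⁸ mm⁴

Split into non-overlapping primitives; take the origin at the lower-left of the bounding box.
Bottom plate: 200 × 14, A = 2 800 mm², y = 7 mm, Ī = 45733.33 mm⁴.
Web plate: 16 × 270, A = 4 320 mm², y = 149 mm, Ī = 26 244 000 mm⁴.
Top plate: 170 × 16, A = 2 720 mm², y = 292 mm, Ī = 58026.67 mm⁴.
Hole (subtracted): ⌀10, A = 78.53982 mm², y = 149 mm, Ī = 490.8739 mm⁴.
Centroid: ȳ = ΣA·y / ΣA = 148.1149 mm.
Transfer each piece to the horizontal centroidal axis using Ī + A·d² with d = y − 148.1149:
  bottom plate: d = -141.1149 mm → contributes +55 803 285 mm⁴
  web plate: d = 0.8851135 mm → contributes +26 247 384 mm⁴
  top plate: d = 143.8851 mm → contributes +56 369 985 mm⁴
  hole: d = 0.8851135 mm → contributes −552.404 mm⁴
Total I = 138 420 102 mm⁴.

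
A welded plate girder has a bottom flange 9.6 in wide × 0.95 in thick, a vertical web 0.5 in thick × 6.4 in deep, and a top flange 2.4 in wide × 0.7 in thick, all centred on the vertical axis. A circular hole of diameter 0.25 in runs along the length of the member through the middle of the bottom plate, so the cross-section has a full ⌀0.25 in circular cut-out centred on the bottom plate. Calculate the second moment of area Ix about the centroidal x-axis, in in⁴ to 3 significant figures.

Break the section into simple shapes (no overlaps), measuring from the bottom-left corner of the bounding box.
Bottom plate: 9.6 × 0.95, A = 9.12 in², y = 0.475 in, Ī = 0.6859 in⁴.
Web plate: 0.5 × 6.4, A = 3.2 in², y = 4.15 in, Ī = 10.923 in⁴.
Top plate: 2.4 × 0.7, A = 1.68 in², y = 7.7 in, Ī = 0.0686 in⁴.
Hole (subtracted): ⌀0.25, A = 0.049087 in², y = 0.475 in, Ī = 0.00019175 in⁴.
Centroid: ȳ = ΣA·y / ΣA = 2.188 in.
Transfer each piece to the centroidal x-axis using Ī + A·d² with d = y − 2.188:
  bottom plate: d = -1.713 in → contributes +27.448 in⁴
  web plate: d = 1.962 in → contributes +23.241 in⁴
  top plate: d = 5.512 in → contributes +51.11 in⁴
  hole: d = -1.713 in → contributes −0.14423 in⁴
Total I = 101.65 in⁴.

Ix ≈ 102 in⁴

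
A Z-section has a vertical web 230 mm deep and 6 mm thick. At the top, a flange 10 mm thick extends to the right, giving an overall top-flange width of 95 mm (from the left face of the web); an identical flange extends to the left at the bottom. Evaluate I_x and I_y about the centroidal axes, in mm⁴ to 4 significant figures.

Treat the section as a set of non-overlapping primitives; coordinates are from the bounding-box lower-left.
Web: 6 × 230, A = 1 380 mm², y = 115 mm, Ī = 6 083 500 mm⁴.
Top flange (beyond web): 89 × 10, A = 890 mm², y = 225 mm, Ī = 7416.67 mm⁴.
Bottom flange (beyond web): 89 × 10, A = 890 mm², y = 5 mm, Ī = 7416.67 mm⁴.
Centroid: ȳ = ΣA·y / ΣA = 115 mm.
Transfer each piece to the centroidal x-axis using Ī + A·d² with d = y − 115:
  web: d = 0 mm → contributes +6 083 500 mm⁴
  top flange (beyond web): d = 110 mm → contributes +10 776 417 mm⁴
  bottom flange (beyond web): d = -110 mm → contributes +10 776 417 mm⁴
Total I = 27 636 333 mm⁴.
For the y-axis: x̄ = 92 mm.
Repeating about the centroidal y-axis gives I_y = 5 195 213 mm⁴.

I_x ≈ 2.764 × 10⁷ mm⁴, I_y ≈ 5.195 × 10⁶ mm⁴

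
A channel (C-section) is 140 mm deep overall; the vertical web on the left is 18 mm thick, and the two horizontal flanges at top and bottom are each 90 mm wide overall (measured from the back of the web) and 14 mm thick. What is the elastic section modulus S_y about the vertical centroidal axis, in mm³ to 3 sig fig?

S_y ≈ 5.26 × 10⁴ mm³

Split into non-overlapping primitives; take the origin at the lower-left of the bounding box.
Web: 18 × 140, A = 2 520 mm², x = 9 mm, Ī = 68 040 mm⁴.
Top flange (beyond web): 72 × 14, A = 1 008 mm², x = 54 mm, Ī = 435 456 mm⁴.
Bottom flange (beyond web): 72 × 14, A = 1 008 mm², x = 54 mm, Ī = 435 456 mm⁴.
Centroid: x̄ = ΣA·x / ΣA = 29 mm.
Transfer each piece to the vertical centroidal axis using Ī + A·d² with d = x − 29:
  web: d = -20 mm → contributes +1 076 040 mm⁴
  top flange (beyond web): d = 25 mm → contributes +1 065 456 mm⁴
  bottom flange (beyond web): d = 25 mm → contributes +1 065 456 mm⁴
Total I = 3 206 952 mm⁴.
Extreme fibre distance c = 61 mm; S = I/c = 52 573 mm³.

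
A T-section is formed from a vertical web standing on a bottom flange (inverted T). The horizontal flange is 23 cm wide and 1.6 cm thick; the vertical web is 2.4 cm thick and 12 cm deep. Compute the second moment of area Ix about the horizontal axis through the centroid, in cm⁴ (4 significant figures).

Break the section into simple shapes (no overlaps), measuring from the bottom-left corner of the bounding box.
Flange: 23 × 1.6, A = 36.8 cm², y = 0.8 cm, Ī = 7.85067 cm⁴.
Web: 2.4 × 12, A = 28.8 cm², y = 7.6 cm, Ī = 345.6 cm⁴.
Centroid: ȳ = ΣA·y / ΣA = 3.78537 cm.
Transfer each piece to the horizontal axis through the centroid using Ī + A·d² with d = y − 3.78537:
  flange: d = -2.98537 cm → contributes +335.827 cm⁴
  web: d = 3.81463 cm → contributes +764.681 cm⁴
Total I = 1100.51 cm⁴.

Ix ≈ 1101 cm⁴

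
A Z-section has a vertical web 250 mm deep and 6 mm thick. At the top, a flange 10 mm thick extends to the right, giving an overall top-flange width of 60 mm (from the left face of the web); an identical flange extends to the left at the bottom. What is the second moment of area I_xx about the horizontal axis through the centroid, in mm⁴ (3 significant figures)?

I_xx ≈ 2.34 × 10⁷ mm⁴

Break the section into simple shapes (no overlaps), measuring from the bottom-left corner of the bounding box.
Web: 6 × 250, A = 1 500 mm², y = 125 mm, Ī = 7 812 500 mm⁴.
Top flange (beyond web): 54 × 10, A = 540 mm², y = 245 mm, Ī = 4 500 mm⁴.
Bottom flange (beyond web): 54 × 10, A = 540 mm², y = 5 mm, Ī = 4 500 mm⁴.
Centroid: ȳ = ΣA·y / ΣA = 125 mm.
Transfer each piece to the horizontal axis through the centroid using Ī + A·d² with d = y − 125:
  web: d = 0 mm → contributes +7 812 500 mm⁴
  top flange (beyond web): d = 120 mm → contributes +7 780 500 mm⁴
  bottom flange (beyond web): d = -120 mm → contributes +7 780 500 mm⁴
Total I = 23 373 500 mm⁴.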